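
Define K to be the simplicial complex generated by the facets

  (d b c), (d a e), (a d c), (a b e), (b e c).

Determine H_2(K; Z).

Take the total order a < b < c < d < e on the vertex set. Then K (dimension 2) consists of the simplices:

  0-simplices (5): a, b, c, d, e
  1-simplices (10): ab, ac, ad, ae, bc, bd, be, cd, ce, de
  2-simplices (5): abe, acd, ade, bcd, bce

so the chain groups are C_0 ≅ Z^5, C_1 ≅ Z^10, C_2 ≅ Z^5.

∂_1: C_1 → C_0 maps an edge to its endpoints' difference, ∂[p,q] = q − p.
The resulting 5×10 matrix has rank 4, and its Smith normal form has invariant factors (1,1,1,1).

∂_2: C_2 → C_1 maps a triangle to the signed sum of its edges. For instance
  ∂bcd = cd − bd + bc,
  ∂bce = ce − be + bc.
The resulting 10×5 matrix has rank 5, and its Smith normal form has invariant factors (1,1,1,1,1).

Computing H_k = (kernel of ∂_k) / (image of ∂_{k+1}):

  H_2: rank ker ∂_2 − rank ∂_3 = (5 − 5) − 0 = 0, and there is no ∂_3, so H_2 = 0.

H_2 = 0.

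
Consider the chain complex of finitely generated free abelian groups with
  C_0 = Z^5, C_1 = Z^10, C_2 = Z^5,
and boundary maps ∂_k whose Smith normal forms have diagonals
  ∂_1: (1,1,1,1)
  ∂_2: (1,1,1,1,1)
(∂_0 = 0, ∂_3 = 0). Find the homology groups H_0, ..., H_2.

H_0 ≅ Z,  H_1 ≅ Z,  H_2 = 0.

H_0: b_0 = 5 − 0 − 4 = 1; torsion from ∂_1 factors > 1: none. So H_0 ≅ Z.
H_1: b_1 = 10 − 4 − 5 = 1; torsion from ∂_2 factors > 1: none. So H_1 ≅ Z.
H_2: b_2 = 5 − 5 − 0 = 0; torsion from ∂_3 factors > 1: none. So H_2 ≅ 0.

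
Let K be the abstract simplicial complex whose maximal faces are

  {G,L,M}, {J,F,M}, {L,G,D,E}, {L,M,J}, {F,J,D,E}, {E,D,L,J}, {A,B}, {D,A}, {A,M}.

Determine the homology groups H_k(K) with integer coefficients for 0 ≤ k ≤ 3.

H_0 = Z,  H_1 = Z,  H_2 = 0,  H_3 = 0.

Fix the vertex order A < B < D < E < F < G < J < L < M and write every simplex with vertices in increasing order. Then dim K = 3 and the simplices of K are:

  0-simplices (9): A, B, D, E, F, G, J, L, M
  1-simplices (19): AB, AD, AM, DE, DF, DG, DJ, DL, EF, EG, EJ, EL, FJ, FM, GL, GM, JL, JM, LM
  2-simplices (13): DEF, DEG, DEJ, DEL, DFJ, DGL, DJL, EFJ, EGL, EJL, FJM, GLM, JLM
  3-simplices (3): DEFJ, DEGL, DEJL

so the chain groups are C_0 ≅ Z^9, C_1 ≅ Z^19, C_2 ≅ Z^13, C_3 ≅ Z^3.

Boundary ∂_1: C_1 → C_0 is given by ∂[p,q] = [q] − [p]. For instance
  ∂EL = L − E.
The resulting 9×19 matrix has rank 8, and its Smith normal form has invariant factors (1,1,1,1,1,1,1,1).

The boundary map ∂_2: C_2 → C_1 sends each 2-simplex [p,q,r] to [q,r] − [p,r] + [p,q]. For instance
  ∂DJL = JL − DL + DJ,
  ∂DEF = EF − DF + DE.
This gives a 19×13 integer matrix of rank 10; reducing to Smith normal form yields diagonal entries (1,1,1,1,1,1,1,1,1,1).

The boundary map ∂_3: C_3 → C_2 sends each 3-simplex σ to the alternating sum Σ_i (−1)^i (σ with its i-th vertex removed). For instance
  ∂DEFJ = EFJ − DFJ + DEJ − DEF,
  ∂DEGL = EGL − DGL + DEL − DEG.
As a 13×3 matrix over Z this has rank 3, with invariant factors (1,1,1).

Reading off H_k = ker ∂_k / im ∂_{k+1}:

  H_0: rank C_0 − rank ∂_1 = 9 − 8 = 1, and the invariant factors of ∂_1 are all 1, so H_0 ≅ Z.
  H_1: rank ker ∂_1 − rank ∂_2 = (19 − 8) − 10 = 1, and the invariant factors of ∂_2 are all 1, so H_1 ≅ Z.
  H_2: rank ker ∂_2 − rank ∂_3 = (13 − 10) − 3 = 0, and the invariant factors of ∂_3 are all 1, so H_2 ≅ 0.
  H_3: rank ker ∂_3 − rank ∂_4 = (3 − 3) − 0 = 0, and there is no ∂_4, so H_3 ≅ 0.

As a check, the Euler characteristic is 9 − 19 + 13 − 3 = 0, which agrees with 1 − 1 + 0 − 0 = 0.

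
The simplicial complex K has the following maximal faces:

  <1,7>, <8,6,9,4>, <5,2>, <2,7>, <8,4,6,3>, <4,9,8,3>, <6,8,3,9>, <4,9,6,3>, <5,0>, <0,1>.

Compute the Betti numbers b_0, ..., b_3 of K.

b_0 = 2, b_1 = 1, b_2 = 0, b_3 = 1.

We work with the vertex ordering 0 < 1 < 2 < 3 < 4 < 5 < 6 < 7 < 8 < 9. The simplices of K, each written with vertices in increasing order, are:

  0-simplices (10): [0], [1], [2], [3], [4], [5], [6], [7], [8], [9]
  1-simplices (15): [0,1], [0,5], [1,7], [2,5], [2,7], [3,4], [3,6], [3,8], [3,9], [4,6], [4,8], [4,9], [6,8], [6,9], [8,9]
  2-simplices (10): [3,4,6], [3,4,8], [3,4,9], [3,6,8], [3,6,9], [3,8,9], [4,6,8], [4,6,9], [4,8,9], [6,8,9]
  3-simplices (5): [3,4,6,8], [3,4,6,9], [3,4,8,9], [3,6,8,9], [4,6,8,9]

Hence C_0 ≅ Z^10, C_1 ≅ Z^15, C_2 ≅ Z^10, C_3 ≅ Z^5.

Boundary ∂_1: C_1 → C_0 maps an edge to its endpoints' difference, ∂[p,q] = q − p.
The resulting 10×15 matrix has rank 8, and its Smith normal form has invariant factors (1,1,1,1,1,1,1,1).

The boundary map ∂_2: C_2 → C_1 acts by ∂[p,q,r] = [q,r] − [p,r] + [p,q]. For instance
  ∂[3,4,6] = [4,6] − [3,6] + [3,4],
  ∂[4,6,9] = [6,9] − [4,9] + [4,6].
As a 15×10 matrix over Z this has rank 6, with invariant factors (1,1,1,1,1,1).

∂_3: C_3 → C_2 sends each 3-simplex σ to the alternating sum Σ_i (−1)^i (σ with its i-th vertex removed). For instance
  ∂[3,4,6,9] = [4,6,9] − [3,6,9] + [3,4,9] − [3,4,6],
  ∂[3,4,6,8] = [4,6,8] − [3,6,8] + [3,4,8] − [3,4,6].
The resulting 10×5 matrix has rank 4, and its Smith normal form has invariant factors (1,1,1,1).

Computing H_k = (kernel of ∂_k) / (image of ∂_{k+1}):

  H_0: rank C_0 − rank ∂_1 = 10 − 8 = 2, and the invariant factors of ∂_1 are all 1, so H_0 = Z^2.
  H_1: rank ker ∂_1 − rank ∂_2 = (15 − 8) − 6 = 1, and the invariant factors of ∂_2 are all 1, so H_1 = Z.
  H_2: rank ker ∂_2 − rank ∂_3 = (10 − 6) − 4 = 0, and the invariant factors of ∂_3 are all 1, so H_2 = 0.
  H_3: rank ker ∂_3 − rank ∂_4 = (5 − 4) − 0 = 1, and there is no ∂_4, so H_3 = Z.

As a check, the Euler characteristic is 10 − 15 + 10 − 5 = 0, which agrees with 2 − 1 + 0 − 1 = 0.

Hence the Betti numbers are b_0 = 2, b_1 = 1, b_2 = 0, b_3 = 1.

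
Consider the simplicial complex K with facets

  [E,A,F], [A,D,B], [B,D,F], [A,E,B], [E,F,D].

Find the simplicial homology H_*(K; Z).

Take the total order A < B < D < E < F on the vertex set. Then K (dimension 2) consists of the simplices:

  0-simplices (5): A, B, D, E, F
  1-simplices (10): AB, AD, AE, AF, BD, BE, BF, DE, DF, EF
  2-simplices (5): ABD, ABE, AEF, BDF, DEF

so the chain groups are C_0 ≅ Z^5, C_1 ≅ Z^10, C_2 ≅ Z^5.

The boundary map ∂_1: C_1 → C_0 maps an edge to its endpoints' difference, ∂[p,q] = q − p.
The resulting 5×10 matrix has rank 4, and its Smith normal form has invariant factors (1,1,1,1).

The boundary map ∂_2: C_2 → C_1 acts by ∂[p,q,r] = [q,r] − [p,r] + [p,q]. For instance
  ∂ABE = BE − AE + AB,
  ∂BDF = DF − BF + BD.
The 10×5 boundary matrix has rank 5 and Smith normal form diag(1,1,1,1,1).

Computing H_k = (kernel of ∂_k) / (image of ∂_{k+1}):

  H_0: rank C_0 − rank ∂_1 = 5 − 4 = 1, and the invariant factors of ∂_1 are all 1, so H_0 ≅ Z.
  H_1: rank ker ∂_1 − rank ∂_2 = (10 − 4) − 5 = 1, and the invariant factors of ∂_2 are all 1, so H_1 ≅ Z.
  H_2: rank ker ∂_2 − rank ∂_3 = (5 − 5) − 0 = 0, and there is no ∂_3, so H_2 ≅ 0.

H_0 = Z,  H_1 = Z,  H_2 = 0.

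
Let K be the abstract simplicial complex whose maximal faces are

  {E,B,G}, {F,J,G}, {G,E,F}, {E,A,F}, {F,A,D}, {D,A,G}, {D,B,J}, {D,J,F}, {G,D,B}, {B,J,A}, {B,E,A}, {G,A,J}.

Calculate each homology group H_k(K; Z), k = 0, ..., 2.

Fix the vertex order A < B < D < E < F < G < J and write every simplex with vertices in increasing order. Then dim K = 2 and the simplices of K are:

  0-simplices (7): A, B, D, E, F, G, J
  1-simplices (18): AB, AD, AE, AF, AG, AJ, BD, BE, BG, BJ, DF, DG, DJ, EF, EG, FG, FJ, GJ
  2-simplices (12): ABE, ABJ, ADF, ADG, AEF, AGJ, BDG, BDJ, BEG, DFJ, EFG, FGJ

giving chain groups C_0 ≅ Z^7, C_1 ≅ Z^18, C_2 ≅ Z^12.

The boundary map ∂_1: C_1 → C_0 is given by ∂[p,q] = [q] − [p]. For instance
  ∂EG = G − E.
This gives a 7×18 integer matrix of rank 6; reducing to Smith normal form yields diagonal entries (1,1,1,1,1,1).

∂_2: C_2 → C_1 maps a triangle to the signed sum of its edges. For instance
  ∂FGJ = GJ − FJ + FG,
  ∂BDG = DG − BG + BD.
The 18×12 boundary matrix has rank 12 and Smith normal form diag(1,1,1,1,1,1,1,1,1,1,1,2).

Computing H_k = (kernel of ∂_k) / (image of ∂_{k+1}):

  H_0: rank C_0 − rank ∂_1 = 7 − 6 = 1, and the invariant factors of ∂_1 are all 1, so H_0 ≅ Z.
  H_1: rank ker ∂_1 − rank ∂_2 = (18 − 6) − 12 = 0, and ∂_2 has invariant factor 2 > 1, so H_1 ≅ Z/2.
  H_2: rank ker ∂_2 − rank ∂_3 = (12 − 12) − 0 = 0, and there is no ∂_3, so H_2 ≅ 0.

H_0 = Z,  H_1 = Z/2,  H_2 = 0.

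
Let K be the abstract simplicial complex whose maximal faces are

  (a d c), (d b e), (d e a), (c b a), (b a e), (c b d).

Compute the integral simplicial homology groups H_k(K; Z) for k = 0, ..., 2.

H_0 = Z,  H_1 = 0,  H_2 = Z.

Take the total order a < b < c < d < e on the vertex set. Then K (dimension 2) consists of the simplices:

  0-simplices (5): a, b, c, d, e
  1-simplices (9): ab, ac, ad, ae, bc, bd, be, cd, de
  2-simplices (6): abc, abe, acd, ade, bcd, bde

so the chain groups are C_0 ≅ Z^5, C_1 ≅ Z^9, C_2 ≅ Z^6.

Boundary ∂_1: C_1 → C_0 sends each edge [p,q] (with p < q) to q − p. For instance
  ∂ad = d − a.
The resulting 5×9 matrix has rank 4, and its Smith normal form has invariant factors (1,1,1,1).

∂_2: C_2 → C_1 sends each 2-simplex [p,q,r] to [q,r] − [p,r] + [p,q]. For instance
  ∂bde = de − be + bd,
  ∂bcd = cd − bd + bc.
As a 9×6 matrix over Z this has rank 5, with invariant factors (1,1,1,1,1).

Now H_k = ker ∂_k / im ∂_{k+1}, so:

  H_0: rank C_0 − rank ∂_1 = 5 − 4 = 1, and the invariant factors of ∂_1 are all 1, so H_0 ≅ Z.
  H_1: rank ker ∂_1 − rank ∂_2 = (9 − 4) − 5 = 0, and the invariant factors of ∂_2 are all 1, so H_1 ≅ 0.
  H_2: rank ker ∂_2 − rank ∂_3 = (6 − 5) − 0 = 1, and there is no ∂_3, so H_2 ≅ Z.

As a check, the Euler characteristic is 5 − 9 + 6 = 2, which agrees with 1 − 0 + 1 = 2.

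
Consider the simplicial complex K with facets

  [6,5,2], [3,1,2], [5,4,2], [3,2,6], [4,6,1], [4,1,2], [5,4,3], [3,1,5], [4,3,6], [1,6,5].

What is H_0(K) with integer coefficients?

H_0 = Z.

We work with the vertex ordering 1 < 2 < 3 < 4 < 5 < 6. The simplices of K, each written with vertices in increasing order, are:

  0-simplices (6): [1], [2], [3], [4], [5], [6]
  1-simplices (15): [1,2], [1,3], [1,4], [1,5], [1,6], [2,3], [2,4], [2,5], [2,6], [3,4], [3,5], [3,6], [4,5], [4,6], [5,6]
  2-simplices (10): [1,2,3], [1,2,4], [1,3,5], [1,4,6], [1,5,6], [2,3,6], [2,4,5], [2,5,6], [3,4,5], [3,4,6]

so the chain groups are C_0 ≅ Z^6, C_1 ≅ Z^15, C_2 ≅ Z^10.

∂_1: C_1 → C_0 is given by ∂[p,q] = [q] − [p]. For instance
  ∂[1,2] = [2] − [1].
The resulting 6×15 matrix has rank 5, and its Smith normal form has invariant factors (1,1,1,1,1).

∂_2: C_2 → C_1 maps a triangle to the signed sum of its edges. For instance
  ∂[1,5,6] = [5,6] − [1,6] + [1,5],
  ∂[2,4,5] = [4,5] − [2,5] + [2,4].
This gives a 15×10 integer matrix of rank 10; reducing to Smith normal form yields diagonal entries (1,1,1,1,1,1,1,1,1,2).

From H_k ≅ ker(∂_k) / im(∂_{k+1}) we obtain:

  H_0: rank C_0 − rank ∂_1 = 6 − 5 = 1, and the invariant factors of ∂_1 are all 1, so H_0 ≅ Z.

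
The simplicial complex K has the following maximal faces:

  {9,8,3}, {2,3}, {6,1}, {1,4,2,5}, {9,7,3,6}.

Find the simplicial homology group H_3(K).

K has 9 vertices, 16 edges, 9 triangles, 2 3-simplices.
rank ∂_3 = 2, rank ∂_4 = 0 ⇒ b_3 = 2 − 2 − 0 = 0. So H_3 = 0.

H_3 = 0.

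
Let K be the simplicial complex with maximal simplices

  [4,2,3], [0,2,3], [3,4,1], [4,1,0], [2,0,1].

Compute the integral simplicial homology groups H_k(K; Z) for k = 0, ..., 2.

Take the total order 0 < 1 < 2 < 3 < 4 on the vertex set. Then K (dimension 2) consists of the simplices:

  0-simplices (5): [0], [1], [2], [3], [4]
  1-simplices (10): [0,1], [0,2], [0,3], [0,4], [1,2], [1,3], [1,4], [2,3], [2,4], [3,4]
  2-simplices (5): [0,1,2], [0,1,4], [0,2,3], [1,3,4], [2,3,4]

so the chain groups are C_0 ≅ Z^5, C_1 ≅ Z^10, C_2 ≅ Z^5.

∂_1: C_1 → C_0 maps an edge to its endpoints' difference, ∂[p,q] = q − p. For instance
  ∂[1,3] = [3] − [1].
The 5×10 boundary matrix has rank 4 and Smith normal form diag(1,1,1,1).

∂_2: C_2 → C_1 acts by ∂[p,q,r] = [q,r] − [p,r] + [p,q]. For instance
  ∂[0,2,3] = [2,3] − [0,3] + [0,2],
  ∂[1,3,4] = [3,4] − [1,4] + [1,3].
The 10×5 boundary matrix has rank 5 and Smith normal form diag(1,1,1,1,1).

Computing H_k = (kernel of ∂_k) / (image of ∂_{k+1}):

  H_0: rank C_0 − rank ∂_1 = 5 − 4 = 1, and the invariant factors of ∂_1 are all 1, so H_0 ≅ Z.
  H_1: rank ker ∂_1 − rank ∂_2 = (10 − 4) − 5 = 1, and the invariant factors of ∂_2 are all 1, so H_1 ≅ Z.
  H_2: rank ker ∂_2 − rank ∂_3 = (5 − 5) − 0 = 0, and there is no ∂_3, so H_2 ≅ 0.

As a check, the Euler characteristic is 5 − 10 + 5 = 0, which agrees with 1 − 1 + 0 = 0.

H_0 ≅ Z,  H_1 ≅ Z,  H_2 = 0.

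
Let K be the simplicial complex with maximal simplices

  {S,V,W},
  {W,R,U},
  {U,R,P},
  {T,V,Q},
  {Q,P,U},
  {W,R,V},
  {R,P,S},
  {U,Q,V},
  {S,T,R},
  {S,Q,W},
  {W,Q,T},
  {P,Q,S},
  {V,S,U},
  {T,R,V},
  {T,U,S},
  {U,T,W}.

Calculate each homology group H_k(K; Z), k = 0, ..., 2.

K has 8 vertices, 24 edges, 16 triangles.
rank ∂_0 = 0, rank ∂_1 = 7 ⇒ b_0 = 8 − 0 − 7 = 1; all invariant factors of ∂_1 are 1 so no torsion. So H_0 ≅ Z.
rank ∂_1 = 7, rank ∂_2 = 15 ⇒ b_1 = 24 − 7 − 15 = 2; all invariant factors of ∂_2 are 1 so no torsion. So H_1 ≅ Z^2.
rank ∂_2 = 15, rank ∂_3 = 0 ⇒ b_2 = 16 − 15 − 0 = 1. So H_2 ≅ Z.

H_0 = Z,  H_1 = Z^2,  H_2 = Z.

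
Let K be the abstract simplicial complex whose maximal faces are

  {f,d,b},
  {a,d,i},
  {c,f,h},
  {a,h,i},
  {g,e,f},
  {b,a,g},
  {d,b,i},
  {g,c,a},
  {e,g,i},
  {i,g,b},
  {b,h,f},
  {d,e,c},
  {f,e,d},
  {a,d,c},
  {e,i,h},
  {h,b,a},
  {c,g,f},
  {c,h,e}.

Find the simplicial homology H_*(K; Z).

H_0 ≅ Z,  H_1 ≅ Z ⊕ Z/2,  H_2 = 0.

Order the vertices as a < b < c < d < e < f < g < h < i. Listing each simplex with vertices in this order, K has dimension 2 with simplices:

  0-simplices (9): a, b, c, d, e, f, g, h, i
  1-simplices (27): ab, ac, ad, ag, ah, ai, bd, bf, bg, bh, bi, cd, ce, cf, cg, ch, de, df, di, ef, eg, eh, ei, fg, fh, gi, hi
  2-simplices (18): abg, abh, acd, acg, adi, ahi, bdf, bdi, bfh, bgi, cde, ceh, cfg, cfh, def, efg, egi, ehi

giving chain groups C_0 ≅ Z^9, C_1 ≅ Z^27, C_2 ≅ Z^18.

∂_1: C_1 → C_0 sends each edge [p,q] (with p < q) to q − p.
The resulting 9×27 matrix has rank 8, and its Smith normal form has invariant factors (1,1,1,1,1,1,1,1).

The boundary map ∂_2: C_2 → C_1 maps a triangle to the signed sum of its edges. For instance
  ∂cde = de − ce + cd,
  ∂ehi = hi − ei + eh.
The resulting 27×18 matrix has rank 18, and its Smith normal form has invariant factors (1,1,1,1,1,1,1,1,1,1,1,1,1,1,1,1,1,2).

Now H_k = ker ∂_k / im ∂_{k+1}, so:

  H_0: rank C_0 − rank ∂_1 = 9 − 8 = 1, and the invariant factors of ∂_1 are all 1, so H_0 = Z.
  H_1: rank ker ∂_1 − rank ∂_2 = (27 − 8) − 18 = 1, and ∂_2 has invariant factor 2 > 1, so H_1 = Z ⊕ Z/2.
  H_2: rank ker ∂_2 − rank ∂_3 = (18 − 18) − 0 = 0, and there is no ∂_3, so H_2 = 0.

As a check, the Euler characteristic is 9 − 27 + 18 = 0, which agrees with 1 − 1 + 0 = 0.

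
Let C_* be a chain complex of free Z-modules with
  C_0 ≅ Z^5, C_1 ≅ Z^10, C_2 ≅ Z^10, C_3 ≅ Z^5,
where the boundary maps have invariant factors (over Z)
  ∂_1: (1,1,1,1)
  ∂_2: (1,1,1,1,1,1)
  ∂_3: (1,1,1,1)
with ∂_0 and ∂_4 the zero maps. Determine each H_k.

H_0: b_0 = 5 − 0 − 4 = 1; torsion from ∂_1 factors > 1: none. So H_0 ≅ Z.
H_1: b_1 = 10 − 4 − 6 = 0; torsion from ∂_2 factors > 1: none. So H_1 ≅ 0.
H_2: b_2 = 10 − 6 − 4 = 0; torsion from ∂_3 factors > 1: none. So H_2 ≅ 0.
H_3: b_3 = 5 − 4 − 0 = 1; torsion from ∂_4 factors > 1: none. So H_3 ≅ Z.

H_0 ≅ Z,  H_1 = 0,  H_2 = 0,  H_3 ≅ Z.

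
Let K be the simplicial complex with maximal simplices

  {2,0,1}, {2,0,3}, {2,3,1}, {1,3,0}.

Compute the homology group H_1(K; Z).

We work with the vertex ordering 0 < 1 < 2 < 3. The simplices of K, each written with vertices in increasing order, are:

  0-simplices (4): [0], [1], [2], [3]
  1-simplices (6): [0,1], [0,2], [0,3], [1,2], [1,3], [2,3]
  2-simplices (4): [0,1,2], [0,1,3], [0,2,3], [1,2,3]

Hence C_0 ≅ Z^4, C_1 ≅ Z^6, C_2 ≅ Z^4.

The boundary map ∂_1: C_1 → C_0 is given by ∂[p,q] = [q] − [p]. For instance
  ∂[2,3] = [3] − [2].
The 4×6 boundary matrix has rank 3 and Smith normal form diag(1,1,1).

Boundary ∂_2: C_2 → C_1 acts by ∂[p,q,r] = [q,r] − [p,r] + [p,q]. For instance
  ∂[0,1,3] = [1,3] − [0,3] + [0,1],
  ∂[1,2,3] = [2,3] − [1,3] + [1,2].
This gives a 6×4 integer matrix of rank 3; reducing to Smith normal form yields diagonal entries (1,1,1).

Reading off H_k = ker ∂_k / im ∂_{k+1}:

  H_1: rank ker ∂_1 − rank ∂_2 = (6 − 3) − 3 = 0, and the invariant factors of ∂_2 are all 1, so H_1 = 0.

H_1 ≅ 0.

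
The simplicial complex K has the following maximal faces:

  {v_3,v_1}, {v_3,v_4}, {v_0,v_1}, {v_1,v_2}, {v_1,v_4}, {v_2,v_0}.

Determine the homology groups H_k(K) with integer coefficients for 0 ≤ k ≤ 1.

We work with the vertex ordering v_0 < v_1 < v_2 < v_3 < v_4. The simplices of K, each written with vertices in increasing order, are:

  0-simplices (5): [v_0], [v_1], [v_2], [v_3], [v_4]
  1-simplices (6): [v_0,v_1], [v_0,v_2], [v_1,v_2], [v_1,v_3], [v_1,v_4], [v_3,v_4]

so the chain groups are C_0 ≅ Z^5, C_1 ≅ Z^6.

∂_1: C_1 → C_0 sends each edge [p,q] (with p < q) to q − p. For instance
  ∂[v_0,v_1] = [v_1] − [v_0].
As a 5×6 matrix over Z this has rank 4, with invariant factors (1,1,1,1).

Reading off H_k = ker ∂_k / im ∂_{k+1}:

  H_0: rank C_0 − rank ∂_1 = 5 − 4 = 1, and the invariant factors of ∂_1 are all 1, so H_0 = Z.
  H_1: rank ker ∂_1 − rank ∂_2 = (6 − 4) − 0 = 2, and there is no ∂_2, so H_1 = Z^2.

H_0 = Z,  H_1 = Z^2.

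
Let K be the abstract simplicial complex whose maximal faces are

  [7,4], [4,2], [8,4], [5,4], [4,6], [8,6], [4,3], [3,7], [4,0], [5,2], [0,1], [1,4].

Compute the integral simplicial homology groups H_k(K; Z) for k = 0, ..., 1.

H_0 ≅ Z,  H_1 ≅ Z^4.

We work with the vertex ordering 0 < 1 < 2 < 3 < 4 < 5 < 6 < 7 < 8. The simplices of K, each written with vertices in increasing order, are:

  0-simplices (9): [0], [1], [2], [3], [4], [5], [6], [7], [8]
  1-simplices (12): [0,1], [0,4], [1,4], [2,4], [2,5], [3,4], [3,7], [4,5], [4,6], [4,7], [4,8], [6,8]

giving chain groups C_0 ≅ Z^9, C_1 ≅ Z^12.

Boundary ∂_1: C_1 → C_0 sends each edge [p,q] (with p < q) to q − p.
The 9×12 boundary matrix has rank 8 and Smith normal form diag(1,1,1,1,1,1,1,1).

Computing H_k = (kernel of ∂_k) / (image of ∂_{k+1}):

  H_0: rank C_0 − rank ∂_1 = 9 − 8 = 1, and the invariant factors of ∂_1 are all 1, so H_0 = Z.
  H_1: rank ker ∂_1 − rank ∂_2 = (12 − 8) − 0 = 4, and there is no ∂_2, so H_1 = Z^4.

(K is a triangulation of a wedge of 4 circles.)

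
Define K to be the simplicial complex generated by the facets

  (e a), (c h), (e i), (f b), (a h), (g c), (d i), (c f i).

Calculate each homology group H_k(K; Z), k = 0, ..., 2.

Fix the vertex order a < b < c < d < e < f < g < h < i and write every simplex with vertices in increasing order. Then dim K = 2 and the simplices of K are:

  0-simplices (9): a, b, c, d, e, f, g, h, i
  1-simplices (10): ae, ah, bf, cf, cg, ch, ci, di, ei, fi
  2-simplices (1): cfi

giving chain groups C_0 ≅ Z^9, C_1 ≅ Z^10, C_2 ≅ Z^1.

Boundary ∂_1: C_1 → C_0 maps an edge to its endpoints' difference, ∂[p,q] = q − p. For instance
  ∂cg = g − c.
This gives a 9×10 integer matrix of rank 8; reducing to Smith normal form yields diagonal entries (1,1,1,1,1,1,1,1).

Boundary ∂_2: C_2 → C_1 maps a triangle to the signed sum of its edges. For instance
  ∂cfi = fi − ci + cf.
As a 10×1 matrix over Z this has rank 1, with invariant factors (1).

From H_k ≅ ker(∂_k) / im(∂_{k+1}) we obtain:

  H_0: rank C_0 − rank ∂_1 = 9 − 8 = 1, and the invariant factors of ∂_1 are all 1, so H_0 = Z.
  H_1: rank ker ∂_1 − rank ∂_2 = (10 − 8) − 1 = 1, and the invariant factors of ∂_2 are all 1, so H_1 = Z.
  H_2: rank ker ∂_2 − rank ∂_3 = (1 − 1) − 0 = 0, and there is no ∂_3, so H_2 = 0.

As a check, the Euler characteristic is 9 − 10 + 1 = 0, which agrees with 1 − 1 + 0 = 0.

H_0 = Z,  H_1 = Z,  H_2 = 0.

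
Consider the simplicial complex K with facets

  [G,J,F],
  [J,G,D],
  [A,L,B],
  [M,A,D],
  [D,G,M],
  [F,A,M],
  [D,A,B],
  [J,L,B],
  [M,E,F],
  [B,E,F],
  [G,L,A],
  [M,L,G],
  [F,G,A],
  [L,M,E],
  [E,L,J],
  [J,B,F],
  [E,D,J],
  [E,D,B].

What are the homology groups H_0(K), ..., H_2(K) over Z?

We work with the vertex ordering A < B < D < E < F < G < J < L < M. The simplices of K, each written with vertices in increasing order, are:

  0-simplices (9): A, B, D, E, F, G, J, L, M
  1-simplices (27): AB, AD, AF, AG, AL, AM, BD, BE, BF, BJ, BL, DE, DG, DJ, DM, EF, EJ, EL, EM, FG, FJ, FM, GJ, GL, GM, JL, LM
  2-simplices (18): ABD, ABL, ADM, AFG, AFM, AGL, BDE, BEF, BFJ, BJL, DEJ, DGJ, DGM, EFM, EJL, ELM, FGJ, GLM

so the chain groups are C_0 ≅ Z^9, C_1 ≅ Z^27, C_2 ≅ Z^18.

Boundary ∂_1: C_1 → C_0 is given by ∂[p,q] = [q] − [p]. For instance
  ∂DE = E − D.
This gives a 9×27 integer matrix of rank 8; reducing to Smith normal form yields diagonal entries (1,1,1,1,1,1,1,1).

∂_2: C_2 → C_1 acts by ∂[p,q,r] = [q,r] − [p,r] + [p,q]. For instance
  ∂DGM = GM − DM + DG,
  ∂FGJ = GJ − FJ + FG.
This gives a 27×18 integer matrix of rank 18; reducing to Smith normal form yields diagonal entries (1,1,1,1,1,1,1,1,1,1,1,1,1,1,1,1,1,2).

From H_k ≅ ker(∂_k) / im(∂_{k+1}) we obtain:

  H_0: rank C_0 − rank ∂_1 = 9 − 8 = 1, and the invariant factors of ∂_1 are all 1, so H_0 ≅ Z.
  H_1: rank ker ∂_1 − rank ∂_2 = (27 − 8) − 18 = 1, and ∂_2 has invariant factor 2 > 1, so H_1 ≅ Z ⊕ Z_2.
  H_2: rank ker ∂_2 − rank ∂_3 = (18 − 18) − 0 = 0, and there is no ∂_3, so H_2 ≅ 0.

As a check, the Euler characteristic is 9 − 27 + 18 = 0, which agrees with 1 − 1 + 0 = 0.
(K is a triangulation of the Klein bottle.)

H_0 ≅ Z,  H_1 ≅ Z ⊕ Z_2,  H_2 = 0.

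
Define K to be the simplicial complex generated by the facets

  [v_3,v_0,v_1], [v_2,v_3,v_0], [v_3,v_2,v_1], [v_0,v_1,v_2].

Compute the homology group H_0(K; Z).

H_0 ≅ Z.

Fix the vertex order v_0 < v_1 < v_2 < v_3 and write every simplex with vertices in increasing order. Then dim K = 2 and the simplices of K are:

  0-simplices (4): [v_0], [v_1], [v_2], [v_3]
  1-simplices (6): [v_0,v_1], [v_0,v_2], [v_0,v_3], [v_1,v_2], [v_1,v_3], [v_2,v_3]
  2-simplices (4): [v_0,v_1,v_2], [v_0,v_1,v_3], [v_0,v_2,v_3], [v_1,v_2,v_3]

giving chain groups C_0 ≅ Z^4, C_1 ≅ Z^6, C_2 ≅ Z^4.

∂_1: C_1 → C_0 maps an edge to its endpoints' difference, ∂[p,q] = q − p.
As a 4×6 matrix over Z this has rank 3, with invariant factors (1,1,1).

Boundary ∂_2: C_2 → C_1 sends each 2-simplex [p,q,r] to [q,r] − [p,r] + [p,q]. For instance
  ∂[v_1,v_2,v_3] = [v_2,v_3] − [v_1,v_3] + [v_1,v_2],
  ∂[v_0,v_2,v_3] = [v_2,v_3] − [v_0,v_3] + [v_0,v_2].
As a 6×4 matrix over Z this has rank 3, with invariant factors (1,1,1).

Now H_k = ker ∂_k / im ∂_{k+1}, so:

  H_0: rank C_0 − rank ∂_1 = 4 − 3 = 1, and the invariant factors of ∂_1 are all 1, so H_0 = Z.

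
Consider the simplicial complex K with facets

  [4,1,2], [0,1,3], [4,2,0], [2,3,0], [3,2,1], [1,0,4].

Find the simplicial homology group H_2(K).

H_2 ≅ Z.

Take the total order 0 < 1 < 2 < 3 < 4 on the vertex set. Then K (dimension 2) consists of the simplices:

  0-simplices (5): [0], [1], [2], [3], [4]
  1-simplices (9): [0,1], [0,2], [0,3], [0,4], [1,2], [1,3], [1,4], [2,3], [2,4]
  2-simplices (6): [0,1,3], [0,1,4], [0,2,3], [0,2,4], [1,2,3], [1,2,4]

Hence C_0 ≅ Z^5, C_1 ≅ Z^9, C_2 ≅ Z^6.

Boundary ∂_1: C_1 → C_0 sends each edge [p,q] (with p < q) to q − p. For instance
  ∂[1,3] = [3] − [1].
The 5×9 boundary matrix has rank 4 and Smith normal form diag(1,1,1,1).

Boundary ∂_2: C_2 → C_1 maps a triangle to the signed sum of its edges. For instance
  ∂[0,1,3] = [1,3] − [0,3] + [0,1],
  ∂[0,2,4] = [2,4] − [0,4] + [0,2].
This gives a 9×6 integer matrix of rank 5; reducing to Smith normal form yields diagonal entries (1,1,1,1,1).

Now H_k = ker ∂_k / im ∂_{k+1}, so:

  H_2: rank ker ∂_2 − rank ∂_3 = (6 − 5) − 0 = 1, and there is no ∂_3, so H_2 = Z.

(K is a triangulation of the 2-sphere S^2.)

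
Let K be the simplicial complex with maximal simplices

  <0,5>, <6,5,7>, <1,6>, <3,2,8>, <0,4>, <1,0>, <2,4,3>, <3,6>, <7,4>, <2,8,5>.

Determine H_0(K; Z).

K has 9 vertices, 16 edges, 4 triangles.
rank ∂_0 = 0, rank ∂_1 = 8 ⇒ b_0 = 9 − 0 − 8 = 1; all invariant factors of ∂_1 are 1 so no torsion. So H_0 = Z.

H_0 ≅ Z.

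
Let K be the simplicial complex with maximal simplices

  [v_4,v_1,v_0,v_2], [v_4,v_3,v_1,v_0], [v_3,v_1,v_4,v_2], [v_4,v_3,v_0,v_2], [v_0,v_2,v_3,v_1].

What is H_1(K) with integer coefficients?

Order the vertices as v_0 < v_1 < v_2 < v_3 < v_4. Listing each simplex with vertices in this order, K has dimension 3 with simplices:

  0-simplices (5): [v_0], [v_1], [v_2], [v_3], [v_4]
  1-simplices (10): [v_0,v_1], [v_0,v_2], [v_0,v_3], [v_0,v_4], [v_1,v_2], [v_1,v_3], [v_1,v_4], [v_2,v_3], [v_2,v_4], [v_3,v_4]
  2-simplices (10): [v_0,v_1,v_2], [v_0,v_1,v_3], [v_0,v_1,v_4], [v_0,v_2,v_3], [v_0,v_2,v_4], [v_0,v_3,v_4], [v_1,v_2,v_3], [v_1,v_2,v_4], [v_1,v_3,v_4], [v_2,v_3,v_4]
  3-simplices (5): [v_0,v_1,v_2,v_3], [v_0,v_1,v_2,v_4], [v_0,v_1,v_3,v_4], [v_0,v_2,v_3,v_4], [v_1,v_2,v_3,v_4]

so the chain groups are C_0 ≅ Z^5, C_1 ≅ Z^10, C_2 ≅ Z^10, C_3 ≅ Z^5.

The boundary map ∂_1: C_1 → C_0 sends each edge [p,q] (with p < q) to q − p. For instance
  ∂[v_1,v_3] = [v_3] − [v_1].
This gives a 5×10 integer matrix of rank 4; reducing to Smith normal form yields diagonal entries (1,1,1,1).

Boundary ∂_2: C_2 → C_1 sends each 2-simplex [p,q,r] to [q,r] − [p,r] + [p,q]. For instance
  ∂[v_1,v_3,v_4] = [v_3,v_4] − [v_1,v_4] + [v_1,v_3],
  ∂[v_0,v_2,v_3] = [v_2,v_3] − [v_0,v_3] + [v_0,v_2].
As a 10×10 matrix over Z this has rank 6, with invariant factors (1,1,1,1,1,1).

The boundary map ∂_3: C_3 → C_2 sends each 3-simplex σ to the alternating sum Σ_i (−1)^i (σ with its i-th vertex removed). For instance
  ∂[v_0,v_1,v_2,v_4] = [v_1,v_2,v_4] − [v_0,v_2,v_4] + [v_0,v_1,v_4] − [v_0,v_1,v_2],
  ∂[v_1,v_2,v_3,v_4] = [v_2,v_3,v_4] − [v_1,v_3,v_4] + [v_1,v_2,v_4] − [v_1,v_2,v_3].
The resulting 10×5 matrix has rank 4, and its Smith normal form has invariant factors (1,1,1,1).

Computing H_k = (kernel of ∂_k) / (image of ∂_{k+1}):

  H_1: rank ker ∂_1 − rank ∂_2 = (10 − 4) − 6 = 0, and the invariant factors of ∂_2 are all 1, so H_1 = 0.

(K is a triangulation of the 3-sphere S^3.)

H_1 ≅ 0.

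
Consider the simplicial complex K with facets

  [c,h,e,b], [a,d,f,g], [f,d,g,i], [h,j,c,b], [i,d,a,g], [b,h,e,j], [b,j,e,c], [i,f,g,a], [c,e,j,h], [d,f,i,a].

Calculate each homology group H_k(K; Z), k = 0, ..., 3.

Fix the vertex order a < b < c < d < e < f < g < h < i < j and write every simplex with vertices in increasing order. Then dim K = 3 and the simplices of K are:

  0-simplices (10): a, b, c, d, e, f, g, h, i, j
  1-simplices (20): ad, af, ag, ai, bc, be, bh, bj, ce, ch, cj, df, dg, di, eh, ej, fg, fi, gi, hj
  2-simplices (20): adf, adg, adi, afg, afi, agi, bce, bch, bcj, beh, bej, bhj, ceh, cej, chj, dfg, dfi, dgi, ehj, fgi
  3-simplices (10): adfg, adfi, adgi, afgi, bceh, bcej, bchj, behj, cehj, dfgi

giving chain groups C_0 ≅ Z^10, C_1 ≅ Z^20, C_2 ≅ Z^20, C_3 ≅ Z^10.

Boundary ∂_1: C_1 → C_0 sends each edge [p,q] (with p < q) to q − p.
This gives a 10×20 integer matrix of rank 8; reducing to Smith normal form yields diagonal entries (1,1,1,1,1,1,1,1).

Boundary ∂_2: C_2 → C_1 maps a triangle to the signed sum of its edges. For instance
  ∂afi = fi − ai + af,
  ∂adf = df − af + ad.
This gives a 20×20 integer matrix of rank 12; reducing to Smith normal form yields diagonal entries (1,1,1,1,1,1,1,1,1,1,1,1).

∂_3: C_3 → C_2 sends each 3-simplex σ to the alternating sum Σ_i (−1)^i (σ with its i-th vertex removed). For instance
  ∂adgi = dgi − agi + adi − adg,
  ∂cehj = ehj − chj + cej − ceh.
This gives a 20×10 integer matrix of rank 8; reducing to Smith normal form yields diagonal entries (1,1,1,1,1,1,1,1).

From H_k ≅ ker(∂_k) / im(∂_{k+1}) we obtain:

  H_0: rank C_0 − rank ∂_1 = 10 − 8 = 2, and the invariant factors of ∂_1 are all 1, so H_0 ≅ Z^2.
  H_1: rank ker ∂_1 − rank ∂_2 = (20 − 8) − 12 = 0, and the invariant factors of ∂_2 are all 1, so H_1 ≅ 0.
  H_2: rank ker ∂_2 − rank ∂_3 = (20 − 12) − 8 = 0, and the invariant factors of ∂_3 are all 1, so H_2 ≅ 0.
  H_3: rank ker ∂_3 − rank ∂_4 = (10 − 8) − 0 = 2, and there is no ∂_4, so H_3 ≅ Z^2.

As a check, the Euler characteristic is 10 − 20 + 20 − 10 = 0, which agrees with 2 − 0 + 0 − 2 = 0.

H_0 ≅ Z^2,  H_1 = 0,  H_2 = 0,  H_3 ≅ Z^2.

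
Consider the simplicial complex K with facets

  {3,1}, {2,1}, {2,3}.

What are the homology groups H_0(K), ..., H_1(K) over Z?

H_0 = Z,  H_1 = Z.

Order the vertices as 1 < 2 < 3. Listing each simplex with vertices in this order, K has dimension 1 with simplices:

  0-simplices (3): [1], [2], [3]
  1-simplices (3): [1,2], [1,3], [2,3]

Hence C_0 ≅ Z^3, C_1 ≅ Z^3.

The boundary map ∂_1: C_1 → C_0 is given by ∂[p,q] = [q] − [p]. For instance
  ∂[2,3] = [3] − [2].
The resulting 3×3 matrix has rank 2, and its Smith normal form has invariant factors (1,1).

From H_k ≅ ker(∂_k) / im(∂_{k+1}) we obtain:

  H_0: rank C_0 − rank ∂_1 = 3 − 2 = 1, and the invariant factors of ∂_1 are all 1, so H_0 ≅ Z.
  H_1: rank ker ∂_1 − rank ∂_2 = (3 − 2) − 0 = 1, and there is no ∂_2, so H_1 ≅ Z.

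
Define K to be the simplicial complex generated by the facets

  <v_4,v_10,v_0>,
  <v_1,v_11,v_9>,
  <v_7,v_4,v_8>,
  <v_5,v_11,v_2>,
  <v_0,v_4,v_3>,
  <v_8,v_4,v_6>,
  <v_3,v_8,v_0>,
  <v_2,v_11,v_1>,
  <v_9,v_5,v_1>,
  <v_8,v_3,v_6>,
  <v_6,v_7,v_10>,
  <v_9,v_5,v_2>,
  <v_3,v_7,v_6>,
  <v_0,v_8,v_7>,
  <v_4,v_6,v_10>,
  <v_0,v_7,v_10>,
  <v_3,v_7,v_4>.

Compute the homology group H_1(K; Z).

We work with the vertex ordering v_0 < v_1 < v_2 < v_3 < v_4 < v_5 < v_6 < v_7 < v_8 < v_9 < v_10 < v_11. The simplices of K, each written with vertices in increasing order, are:

  0-simplices (12): [v_0], [v_1], [v_2], [v_3], [v_4], [v_5], [v_6], [v_7], [v_8], [v_9], [v_10], [v_11]
  1-simplices (28): (28 of them)
  2-simplices (17): (17 of them)

Hence C_0 ≅ Z^12, C_1 ≅ Z^28, C_2 ≅ Z^17.

∂_1: C_1 → C_0 maps an edge to its endpoints' difference, ∂[p,q] = q − p. For instance
  ∂[v_5,v_9] = [v_9] − [v_5].
As a 12×28 matrix over Z this has rank 10, with invariant factors (1,1,1,1,1,1,1,1,1,1).

Boundary ∂_2: C_2 → C_1 sends each 2-simplex [p,q,r] to [q,r] − [p,r] + [p,q]. For instance
  ∂[v_2,v_5,v_9] = [v_5,v_9] − [v_2,v_9] + [v_2,v_5],
  ∂[v_4,v_7,v_8] = [v_7,v_8] − [v_4,v_8] + [v_4,v_7].
As a 28×17 matrix over Z this has rank 17, with invariant factors (1,1,1,1,1,1,1,1,1,1,1,1,1,1,1,1,2).

From H_k ≅ ker(∂_k) / im(∂_{k+1}) we obtain:

  H_1: rank ker ∂_1 − rank ∂_2 = (28 − 10) − 17 = 1, and ∂_2 has invariant factor 2 > 1, so H_1 = Z × Z/2.

H_1 = Z × Z/2.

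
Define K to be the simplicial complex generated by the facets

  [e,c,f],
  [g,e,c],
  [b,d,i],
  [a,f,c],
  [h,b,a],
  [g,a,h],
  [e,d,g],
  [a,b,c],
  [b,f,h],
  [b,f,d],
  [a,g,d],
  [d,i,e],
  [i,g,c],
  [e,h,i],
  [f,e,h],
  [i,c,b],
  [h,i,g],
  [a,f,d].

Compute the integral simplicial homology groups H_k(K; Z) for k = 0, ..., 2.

We work with the vertex ordering a < b < c < d < e < f < g < h < i. The simplices of K, each written with vertices in increasing order, are:

  0-simplices (9): a, b, c, d, e, f, g, h, i
  1-simplices (27): ab, ac, ad, af, ag, ah, bc, bd, bf, bh, bi, ce, cf, cg, ci, de, df, dg, di, ef, eg, eh, ei, fh, gh, gi, hi
  2-simplices (18): abc, abh, acf, adf, adg, agh, bci, bdf, bdi, bfh, cef, ceg, cgi, deg, dei, efh, ehi, ghi

so the chain groups are C_0 ≅ Z^9, C_1 ≅ Z^27, C_2 ≅ Z^18.

The boundary map ∂_1: C_1 → C_0 is given by ∂[p,q] = [q] − [p]. For instance
  ∂hi = i − h.
As a 9×27 matrix over Z this has rank 8, with invariant factors (1,1,1,1,1,1,1,1).

Boundary ∂_2: C_2 → C_1 acts by ∂[p,q,r] = [q,r] − [p,r] + [p,q]. For instance
  ∂ceg = eg − cg + ce,
  ∂bfh = fh − bh + bf.
As a 27×18 matrix over Z this has rank 18, with invariant factors (1,1,1,1,1,1,1,1,1,1,1,1,1,1,1,1,1,2).

From H_k ≅ ker(∂_k) / im(∂_{k+1}) we obtain:

  H_0: rank C_0 − rank ∂_1 = 9 − 8 = 1, and the invariant factors of ∂_1 are all 1, so H_0 ≅ Z.
  H_1: rank ker ∂_1 − rank ∂_2 = (27 − 8) − 18 = 1, and ∂_2 has invariant factor 2 > 1, so H_1 ≅ Z ⊕ Z/2.
  H_2: rank ker ∂_2 − rank ∂_3 = (18 − 18) − 0 = 0, and there is no ∂_3, so H_2 ≅ 0.

As a check, the Euler characteristic is 9 − 27 + 18 = 0, which agrees with 1 − 1 + 0 = 0.

H_0 ≅ Z,  H_1 ≅ Z ⊕ Z/2,  H_2 = 0.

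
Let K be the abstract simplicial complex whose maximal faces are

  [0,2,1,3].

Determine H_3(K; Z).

H_3 ≅ 0.

Order the vertices as 0 < 1 < 2 < 3. Listing each simplex with vertices in this order, K has dimension 3 with simplices:

  0-simplices (4): [0], [1], [2], [3]
  1-simplices (6): [0,1], [0,2], [0,3], [1,2], [1,3], [2,3]
  2-simplices (4): [0,1,2], [0,1,3], [0,2,3], [1,2,3]
  3-simplices (1): [0,1,2,3]

Hence C_0 ≅ Z^4, C_1 ≅ Z^6, C_2 ≅ Z^4, C_3 ≅ Z^1.

Boundary ∂_1: C_1 → C_0 sends each edge [p,q] (with p < q) to q − p.
This gives a 4×6 integer matrix of rank 3; reducing to Smith normal form yields diagonal entries (1,1,1).

Boundary ∂_2: C_2 → C_1 maps a triangle to the signed sum of its edges. For instance
  ∂[0,1,3] = [1,3] − [0,3] + [0,1],
  ∂[0,2,3] = [2,3] − [0,3] + [0,2].
As a 6×4 matrix over Z this has rank 3, with invariant factors (1,1,1).

Boundary ∂_3: C_3 → C_2 sends each 3-simplex σ to the alternating sum Σ_i (−1)^i (σ with its i-th vertex removed). For instance
  ∂[0,1,2,3] = [1,2,3] − [0,2,3] + [0,1,3] − [0,1,2].
As a 4×1 matrix over Z this has rank 1, with invariant factors (1).

Now H_k = ker ∂_k / im ∂_{k+1}, so:

  H_3: rank ker ∂_3 − rank ∂_4 = (1 − 1) − 0 = 0, and there is no ∂_4, so H_3 ≅ 0.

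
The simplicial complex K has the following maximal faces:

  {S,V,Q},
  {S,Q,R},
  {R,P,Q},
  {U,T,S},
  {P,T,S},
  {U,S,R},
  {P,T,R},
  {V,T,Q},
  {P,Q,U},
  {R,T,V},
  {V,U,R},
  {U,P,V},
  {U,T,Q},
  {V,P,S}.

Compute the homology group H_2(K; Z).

H_2 ≅ Z.

Order the vertices as P < Q < R < S < T < U < V. Listing each simplex with vertices in this order, K has dimension 2 with simplices:

  0-simplices (7): P, Q, R, S, T, U, V
  1-simplices (21): PQ, PR, PS, PT, PU, PV, QR, QS, QT, QU, QV, RS, RT, RU, RV, ST, SU, SV, TU, TV, UV
  2-simplices (14): PQR, PQU, PRT, PST, PSV, PUV, QRS, QSV, QTU, QTV, RSU, RTV, RUV, STU

Hence C_0 ≅ Z^7, C_1 ≅ Z^21, C_2 ≅ Z^14.

∂_1: C_1 → C_0 is given by ∂[p,q] = [q] − [p].
As a 7×21 matrix over Z this has rank 6, with invariant factors (1,1,1,1,1,1).

The boundary map ∂_2: C_2 → C_1 sends each 2-simplex [p,q,r] to [q,r] − [p,r] + [p,q]. For instance
  ∂RTV = TV − RV + RT,
  ∂RUV = UV − RV + RU.
The 21×14 boundary matrix has rank 13 and Smith normal form diag(1,1,1,1,1,1,1,1,1,1,1,1,1).

Now H_k = ker ∂_k / im ∂_{k+1}, so:

  H_2: rank ker ∂_2 − rank ∂_3 = (14 − 13) − 0 = 1, and there is no ∂_3, so H_2 = Z.

(K is a triangulation of the torus T^2.)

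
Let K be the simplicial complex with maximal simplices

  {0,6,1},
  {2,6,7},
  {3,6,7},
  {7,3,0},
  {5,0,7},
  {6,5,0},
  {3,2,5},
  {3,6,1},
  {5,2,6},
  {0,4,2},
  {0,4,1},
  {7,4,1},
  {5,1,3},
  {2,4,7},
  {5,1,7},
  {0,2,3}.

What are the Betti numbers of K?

Fix the vertex order 0 < 1 < 2 < 3 < 4 < 5 < 6 < 7 and write every simplex with vertices in increasing order. Then dim K = 2 and the simplices of K are:

  0-simplices (8): [0], [1], [2], [3], [4], [5], [6], [7]
  1-simplices (24): (24 of them)
  2-simplices (16): [0,1,4], [0,1,6], [0,2,3], [0,2,4], [0,3,7], [0,5,6], [0,5,7], [1,3,5], [1,3,6], [1,4,7], [1,5,7], [2,3,5], [2,4,7], [2,5,6], [2,6,7], [3,6,7]

Hence C_0 ≅ Z^8, C_1 ≅ Z^24, C_2 ≅ Z^16.

∂_1: C_1 → C_0 maps an edge to its endpoints' difference, ∂[p,q] = q − p. For instance
  ∂[2,5] = [5] − [2].
The 8×24 boundary matrix has rank 7 and Smith normal form diag(1,1,1,1,1,1,1).

Boundary ∂_2: C_2 → C_1 sends each 2-simplex [p,q,r] to [q,r] − [p,r] + [p,q]. For instance
  ∂[0,5,7] = [5,7] − [0,7] + [0,5],
  ∂[1,3,5] = [3,5] − [1,5] + [1,3].
As a 24×16 matrix over Z this has rank 15, with invariant factors (1,1,1,1,1,1,1,1,1,1,1,1,1,1,1).

Reading off H_k = ker ∂_k / im ∂_{k+1}:

  H_0: rank C_0 − rank ∂_1 = 8 − 7 = 1, and the invariant factors of ∂_1 are all 1, so H_0 = Z.
  H_1: rank ker ∂_1 − rank ∂_2 = (24 − 7) − 15 = 2, and the invariant factors of ∂_2 are all 1, so H_1 = Z^2.
  H_2: rank ker ∂_2 − rank ∂_3 = (16 − 15) − 0 = 1, and there is no ∂_3, so H_2 = Z.

Hence the Betti numbers are b_0 = 1, b_1 = 2, b_2 = 1.

b_0 = 1, b_1 = 2, b_2 = 1.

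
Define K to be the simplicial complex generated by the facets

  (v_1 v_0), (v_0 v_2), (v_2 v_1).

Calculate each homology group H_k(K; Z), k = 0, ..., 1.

Take the total order v_0 < v_1 < v_2 on the vertex set. Then K (dimension 1) consists of the simplices:

  0-simplices (3): [v_0], [v_1], [v_2]
  1-simplices (3): [v_0,v_1], [v_0,v_2], [v_1,v_2]

giving chain groups C_0 ≅ Z^3, C_1 ≅ Z^3.

The boundary map ∂_1: C_1 → C_0 maps an edge to its endpoints' difference, ∂[p,q] = q − p.
As a 3×3 matrix over Z this has rank 2, with invariant factors (1,1).

Now H_k = ker ∂_k / im ∂_{k+1}, so:

  H_0: rank C_0 − rank ∂_1 = 3 − 2 = 1, and the invariant factors of ∂_1 are all 1, so H_0 = Z.
  H_1: rank ker ∂_1 − rank ∂_2 = (3 − 2) − 0 = 1, and there is no ∂_2, so H_1 = Z.

H_0 = Z,  H_1 = Z.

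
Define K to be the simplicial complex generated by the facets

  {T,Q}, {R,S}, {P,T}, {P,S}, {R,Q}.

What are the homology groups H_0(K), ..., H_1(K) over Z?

We work with the vertex ordering P < Q < R < S < T. The simplices of K, each written with vertices in increasing order, are:

  0-simplices (5): P, Q, R, S, T
  1-simplices (5): PS, PT, QR, QT, RS

giving chain groups C_0 ≅ Z^5, C_1 ≅ Z^5.

The boundary map ∂_1: C_1 → C_0 maps an edge to its endpoints' difference, ∂[p,q] = q − p. For instance
  ∂QR = R − Q.
As a 5×5 matrix over Z this has rank 4, with invariant factors (1,1,1,1).

Computing H_k = (kernel of ∂_k) / (image of ∂_{k+1}):

  H_0: rank C_0 − rank ∂_1 = 5 − 4 = 1, and the invariant factors of ∂_1 are all 1, so H_0 = Z.
  H_1: rank ker ∂_1 − rank ∂_2 = (5 − 4) − 0 = 1, and there is no ∂_2, so H_1 = Z.

H_0 = Z,  H_1 = Z.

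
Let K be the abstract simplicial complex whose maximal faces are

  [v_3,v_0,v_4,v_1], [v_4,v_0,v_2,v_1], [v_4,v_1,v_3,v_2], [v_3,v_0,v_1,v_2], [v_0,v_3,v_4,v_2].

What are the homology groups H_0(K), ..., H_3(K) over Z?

H_0 ≅ Z,  H_1 = 0,  H_2 = 0,  H_3 ≅ Z.

Take the total order v_0 < v_1 < v_2 < v_3 < v_4 on the vertex set. Then K (dimension 3) consists of the simplices:

  0-simplices (5): [v_0], [v_1], [v_2], [v_3], [v_4]
  1-simplices (10): [v_0,v_1], [v_0,v_2], [v_0,v_3], [v_0,v_4], [v_1,v_2], [v_1,v_3], [v_1,v_4], [v_2,v_3], [v_2,v_4], [v_3,v_4]
  2-simplices (10): [v_0,v_1,v_2], [v_0,v_1,v_3], [v_0,v_1,v_4], [v_0,v_2,v_3], [v_0,v_2,v_4], [v_0,v_3,v_4], [v_1,v_2,v_3], [v_1,v_2,v_4], [v_1,v_3,v_4], [v_2,v_3,v_4]
  3-simplices (5): [v_0,v_1,v_2,v_3], [v_0,v_1,v_2,v_4], [v_0,v_1,v_3,v_4], [v_0,v_2,v_3,v_4], [v_1,v_2,v_3,v_4]

so the chain groups are C_0 ≅ Z^5, C_1 ≅ Z^10, C_2 ≅ Z^10, C_3 ≅ Z^5.

∂_1: C_1 → C_0 sends each edge [p,q] (with p < q) to q − p. For instance
  ∂[v_2,v_3] = [v_3] − [v_2].
The resulting 5×10 matrix has rank 4, and its Smith normal form has invariant factors (1,1,1,1).

The boundary map ∂_2: C_2 → C_1 maps a triangle to the signed sum of its edges. For instance
  ∂[v_1,v_2,v_4] = [v_2,v_4] − [v_1,v_4] + [v_1,v_2],
  ∂[v_1,v_3,v_4] = [v_3,v_4] − [v_1,v_4] + [v_1,v_3].
The resulting 10×10 matrix has rank 6, and its Smith normal form has invariant factors (1,1,1,1,1,1).

∂_3: C_3 → C_2 sends each 3-simplex σ to the alternating sum Σ_i (−1)^i (σ with its i-th vertex removed). For instance
  ∂[v_0,v_1,v_2,v_4] = [v_1,v_2,v_4] − [v_0,v_2,v_4] + [v_0,v_1,v_4] − [v_0,v_1,v_2],
  ∂[v_0,v_1,v_3,v_4] = [v_1,v_3,v_4] − [v_0,v_3,v_4] + [v_0,v_1,v_4] − [v_0,v_1,v_3].
The 10×5 boundary matrix has rank 4 and Smith normal form diag(1,1,1,1).

Computing H_k = (kernel of ∂_k) / (image of ∂_{k+1}):

  H_0: rank C_0 − rank ∂_1 = 5 − 4 = 1, and the invariant factors of ∂_1 are all 1, so H_0 = Z.
  H_1: rank ker ∂_1 − rank ∂_2 = (10 − 4) − 6 = 0, and the invariant factors of ∂_2 are all 1, so H_1 = 0.
  H_2: rank ker ∂_2 − rank ∂_3 = (10 − 6) − 4 = 0, and the invariant factors of ∂_3 are all 1, so H_2 = 0.
  H_3: rank ker ∂_3 − rank ∂_4 = (5 − 4) − 0 = 1, and there is no ∂_4, so H_3 = Z.

As a check, the Euler characteristic is 5 − 10 + 10 − 5 = 0, which agrees with 1 − 0 + 0 − 1 = 0.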